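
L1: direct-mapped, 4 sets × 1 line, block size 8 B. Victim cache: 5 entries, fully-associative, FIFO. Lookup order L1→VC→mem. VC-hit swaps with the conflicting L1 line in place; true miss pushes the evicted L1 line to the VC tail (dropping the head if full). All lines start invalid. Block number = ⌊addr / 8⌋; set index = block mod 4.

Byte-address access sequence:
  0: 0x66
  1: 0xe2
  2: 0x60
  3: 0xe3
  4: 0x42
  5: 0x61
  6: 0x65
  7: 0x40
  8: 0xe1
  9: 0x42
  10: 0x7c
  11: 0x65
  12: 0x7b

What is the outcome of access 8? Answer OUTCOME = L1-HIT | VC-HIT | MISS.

0: 0x66 (blk 12, set 0) → MISS  vc=[]
1: 0xe2 (blk 28, set 0) → MISS  vc=[12]
2: 0x60 (blk 12, set 0) → VC-HIT  vc=[28]
3: 0xe3 (blk 28, set 0) → VC-HIT  vc=[12]
4: 0x42 (blk 8, set 0) → MISS  vc=[12, 28]
5: 0x61 (blk 12, set 0) → VC-HIT  vc=[8, 28]
6: 0x65 (blk 12, set 0) → L1-HIT  vc=[8, 28]
7: 0x40 (blk 8, set 0) → VC-HIT  vc=[12, 28]
8: 0xe1 (blk 28, set 0) → VC-HIT  vc=[12, 8]
9: 0x42 (blk 8, set 0) → VC-HIT  vc=[12, 28]
10: 0x7c (blk 15, set 3) → MISS  vc=[12, 28]
11: 0x65 (blk 12, set 0) → VC-HIT  vc=[8, 28]
12: 0x7b (blk 15, set 3) → L1-HIT  vc=[8, 28]

OUTCOME = VC-HIT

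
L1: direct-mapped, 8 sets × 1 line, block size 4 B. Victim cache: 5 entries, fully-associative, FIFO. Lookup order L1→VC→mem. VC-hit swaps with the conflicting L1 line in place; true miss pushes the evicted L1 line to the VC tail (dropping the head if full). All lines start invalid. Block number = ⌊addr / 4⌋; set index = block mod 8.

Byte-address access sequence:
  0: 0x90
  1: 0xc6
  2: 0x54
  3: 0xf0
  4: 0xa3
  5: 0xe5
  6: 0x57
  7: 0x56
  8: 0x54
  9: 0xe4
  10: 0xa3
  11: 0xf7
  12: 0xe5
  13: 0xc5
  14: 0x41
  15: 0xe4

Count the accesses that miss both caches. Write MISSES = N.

  [0] addr=0x90 blk=36 s=4: MISS | VC []
  [1] addr=0xc6 blk=49 s=1: MISS | VC []
  [2] addr=0x54 blk=21 s=5: MISS | VC []
  [3] addr=0xf0 blk=60 s=4: MISS | VC [36]
  [4] addr=0xa3 blk=40 s=0: MISS | VC [36]
  [5] addr=0xe5 blk=57 s=1: MISS | VC [36, 49]
  [6] addr=0x57 blk=21 s=5: L1-HIT | VC [36, 49]
  [7] addr=0x56 blk=21 s=5: L1-HIT | VC [36, 49]
  [8] addr=0x54 blk=21 s=5: L1-HIT | VC [36, 49]
  [9] addr=0xe4 blk=57 s=1: L1-HIT | VC [36, 49]
  [10] addr=0xa3 blk=40 s=0: L1-HIT | VC [36, 49]
  [11] addr=0xf7 blk=61 s=5: MISS | VC [36, 49, 21]
  [12] addr=0xe5 blk=57 s=1: L1-HIT | VC [36, 49, 21]
  [13] addr=0xc5 blk=49 s=1: VC-HIT | VC [36, 57, 21]
  [14] addr=0x41 blk=16 s=0: MISS | VC [36, 57, 21, 40]
  [15] addr=0xe4 blk=57 s=1: VC-HIT | VC [36, 49, 21, 40]

MISSES = 8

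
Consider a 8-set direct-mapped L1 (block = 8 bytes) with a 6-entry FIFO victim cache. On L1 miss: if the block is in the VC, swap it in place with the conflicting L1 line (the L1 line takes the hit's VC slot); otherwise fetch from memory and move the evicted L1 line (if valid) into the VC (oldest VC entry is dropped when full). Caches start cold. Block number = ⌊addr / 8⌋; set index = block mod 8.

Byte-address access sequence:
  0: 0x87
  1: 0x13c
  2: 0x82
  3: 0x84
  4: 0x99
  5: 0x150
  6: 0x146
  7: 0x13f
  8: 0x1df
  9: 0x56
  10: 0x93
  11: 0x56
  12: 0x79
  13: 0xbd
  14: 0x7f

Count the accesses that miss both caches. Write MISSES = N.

MISSES = 10

  [0] addr=0x87 blk=16 s=0: MISS | VC []
  [1] addr=0x13c blk=39 s=7: MISS | VC []
  [2] addr=0x82 blk=16 s=0: L1-HIT | VC []
  [3] addr=0x84 blk=16 s=0: L1-HIT | VC []
  [4] addr=0x99 blk=19 s=3: MISS | VC []
  [5] addr=0x150 blk=42 s=2: MISS | VC []
  [6] addr=0x146 blk=40 s=0: MISS | VC [16]
  [7] addr=0x13f blk=39 s=7: L1-HIT | VC [16]
  [8] addr=0x1df blk=59 s=3: MISS | VC [16, 19]
  [9] addr=0x56 blk=10 s=2: MISS | VC [16, 19, 42]
  [10] addr=0x93 blk=18 s=2: MISS | VC [16, 19, 42, 10]
  [11] addr=0x56 blk=10 s=2: VC-HIT | VC [16, 19, 42, 18]
  [12] addr=0x79 blk=15 s=7: MISS | VC [16, 19, 42, 18, 39]
  [13] addr=0xbd blk=23 s=7: MISS | VC [16, 19, 42, 18, 39, 15]
  [14] addr=0x7f blk=15 s=7: VC-HIT | VC [16, 19, 42, 18, 39, 23]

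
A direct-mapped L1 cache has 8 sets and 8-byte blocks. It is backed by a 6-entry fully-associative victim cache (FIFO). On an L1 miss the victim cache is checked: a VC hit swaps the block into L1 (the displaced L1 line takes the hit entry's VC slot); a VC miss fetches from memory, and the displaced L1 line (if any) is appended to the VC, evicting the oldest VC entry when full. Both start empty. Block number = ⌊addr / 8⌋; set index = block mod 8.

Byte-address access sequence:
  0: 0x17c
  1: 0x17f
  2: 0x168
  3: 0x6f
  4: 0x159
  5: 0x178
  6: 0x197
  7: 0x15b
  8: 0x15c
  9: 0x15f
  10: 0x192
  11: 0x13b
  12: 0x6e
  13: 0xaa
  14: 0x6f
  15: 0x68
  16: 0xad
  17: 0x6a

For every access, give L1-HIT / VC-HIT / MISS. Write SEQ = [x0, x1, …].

  [0] addr=0x17c blk=47 s=7: MISS | VC []
  [1] addr=0x17f blk=47 s=7: L1-HIT | VC []
  [2] addr=0x168 blk=45 s=5: MISS | VC []
  [3] addr=0x6f blk=13 s=5: MISS | VC [45]
  [4] addr=0x159 blk=43 s=3: MISS | VC [45]
  [5] addr=0x178 blk=47 s=7: L1-HIT | VC [45]
  [6] addr=0x197 blk=50 s=2: MISS | VC [45]
  [7] addr=0x15b blk=43 s=3: L1-HIT | VC [45]
  [8] addr=0x15c blk=43 s=3: L1-HIT | VC [45]
  [9] addr=0x15f blk=43 s=3: L1-HIT | VC [45]
  [10] addr=0x192 blk=50 s=2: L1-HIT | VC [45]
  [11] addr=0x13b blk=39 s=7: MISS | VC [45, 47]
  [12] addr=0x6e blk=13 s=5: L1-HIT | VC [45, 47]
  [13] addr=0xaa blk=21 s=5: MISS | VC [45, 47, 13]
  [14] addr=0x6f blk=13 s=5: VC-HIT | VC [45, 47, 21]
  [15] addr=0x68 blk=13 s=5: L1-HIT | VC [45, 47, 21]
  [16] addr=0xad blk=21 s=5: VC-HIT | VC [45, 47, 13]
  [17] addr=0x6a blk=13 s=5: VC-HIT | VC [45, 47, 21]

SEQ = [MISS, L1-HIT, MISS, MISS, MISS, L1-HIT, MISS, L1-HIT, L1-HIT, L1-HIT, L1-HIT, MISS, L1-HIT, MISS, VC-HIT, L1-HIT, VC-HIT, VC-HIT]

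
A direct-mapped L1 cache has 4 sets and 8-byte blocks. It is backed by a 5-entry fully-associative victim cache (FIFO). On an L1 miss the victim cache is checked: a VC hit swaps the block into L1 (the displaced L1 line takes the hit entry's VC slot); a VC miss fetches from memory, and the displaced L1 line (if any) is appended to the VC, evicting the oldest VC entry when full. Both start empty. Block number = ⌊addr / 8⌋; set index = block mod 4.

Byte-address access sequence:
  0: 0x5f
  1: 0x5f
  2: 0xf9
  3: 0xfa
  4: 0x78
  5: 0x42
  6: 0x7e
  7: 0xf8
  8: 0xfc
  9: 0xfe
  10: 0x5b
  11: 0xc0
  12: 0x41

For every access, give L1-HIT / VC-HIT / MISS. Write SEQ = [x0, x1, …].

0: 0x5f (blk 11, set 3) → MISS  vc=[]
1: 0x5f (blk 11, set 3) → L1-HIT  vc=[]
2: 0xf9 (blk 31, set 3) → MISS  vc=[11]
3: 0xfa (blk 31, set 3) → L1-HIT  vc=[11]
4: 0x78 (blk 15, set 3) → MISS  vc=[11, 31]
5: 0x42 (blk 8, set 0) → MISS  vc=[11, 31]
6: 0x7e (blk 15, set 3) → L1-HIT  vc=[11, 31]
7: 0xf8 (blk 31, set 3) → VC-HIT  vc=[11, 15]
8: 0xfc (blk 31, set 3) → L1-HIT  vc=[11, 15]
9: 0xfe (blk 31, set 3) → L1-HIT  vc=[11, 15]
10: 0x5b (blk 11, set 3) → VC-HIT  vc=[31, 15]
11: 0xc0 (blk 24, set 0) → MISS  vc=[31, 15, 8]
12: 0x41 (blk 8, set 0) → VC-HIT  vc=[31, 15, 24]

SEQ = [MISS, L1-HIT, MISS, L1-HIT, MISS, MISS, L1-HIT, VC-HIT, L1-HIT, L1-HIT, VC-HIT, MISS, VC-HIT]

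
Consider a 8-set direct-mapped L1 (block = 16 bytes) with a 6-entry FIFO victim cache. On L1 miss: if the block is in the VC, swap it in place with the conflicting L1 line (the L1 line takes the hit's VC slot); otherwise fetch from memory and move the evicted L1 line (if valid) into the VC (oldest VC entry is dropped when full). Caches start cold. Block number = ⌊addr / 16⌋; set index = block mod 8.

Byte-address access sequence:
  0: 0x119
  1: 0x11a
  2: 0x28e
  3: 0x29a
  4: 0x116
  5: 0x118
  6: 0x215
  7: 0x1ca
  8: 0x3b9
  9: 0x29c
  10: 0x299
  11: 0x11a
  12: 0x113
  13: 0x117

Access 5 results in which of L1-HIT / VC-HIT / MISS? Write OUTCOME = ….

OUTCOME = L1-HIT

  [0] addr=0x119 blk=17 s=1: MISS | VC []
  [1] addr=0x11a blk=17 s=1: L1-HIT | VC []
  [2] addr=0x28e blk=40 s=0: MISS | VC []
  [3] addr=0x29a blk=41 s=1: MISS | VC [17]
  [4] addr=0x116 blk=17 s=1: VC-HIT | VC [41]
  [5] addr=0x118 blk=17 s=1: L1-HIT | VC [41]
  [6] addr=0x215 blk=33 s=1: MISS | VC [41, 17]
  [7] addr=0x1ca blk=28 s=4: MISS | VC [41, 17]
  [8] addr=0x3b9 blk=59 s=3: MISS | VC [41, 17]
  [9] addr=0x29c blk=41 s=1: VC-HIT | VC [33, 17]
  [10] addr=0x299 blk=41 s=1: L1-HIT | VC [33, 17]
  [11] addr=0x11a blk=17 s=1: VC-HIT | VC [33, 41]
  [12] addr=0x113 blk=17 s=1: L1-HIT | VC [33, 41]
  [13] addr=0x117 blk=17 s=1: L1-HIT | VC [33, 41]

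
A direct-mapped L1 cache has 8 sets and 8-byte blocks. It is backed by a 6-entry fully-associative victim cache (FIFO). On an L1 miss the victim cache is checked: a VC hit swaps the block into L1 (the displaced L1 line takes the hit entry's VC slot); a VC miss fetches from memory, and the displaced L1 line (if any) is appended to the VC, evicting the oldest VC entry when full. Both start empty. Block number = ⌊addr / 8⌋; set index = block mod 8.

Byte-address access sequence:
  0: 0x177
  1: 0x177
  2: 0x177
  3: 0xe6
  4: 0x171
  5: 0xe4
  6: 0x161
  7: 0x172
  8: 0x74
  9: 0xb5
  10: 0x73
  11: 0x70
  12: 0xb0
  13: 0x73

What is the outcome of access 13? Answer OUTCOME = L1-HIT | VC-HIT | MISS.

#0 0x177→b46/s6 MISS; vc=[]
#1 0x177→b46/s6 L1-HIT; vc=[]
#2 0x177→b46/s6 L1-HIT; vc=[]
#3 0xe6→b28/s4 MISS; vc=[]
#4 0x171→b46/s6 L1-HIT; vc=[]
#5 0xe4→b28/s4 L1-HIT; vc=[]
#6 0x161→b44/s4 MISS; vc=[28]
#7 0x172→b46/s6 L1-HIT; vc=[28]
#8 0x74→b14/s6 MISS; vc=[28,46]
#9 0xb5→b22/s6 MISS; vc=[28,46,14]
#10 0x73→b14/s6 VC-HIT; vc=[28,46,22]
#11 0x70→b14/s6 L1-HIT; vc=[28,46,22]
#12 0xb0→b22/s6 VC-HIT; vc=[28,46,14]
#13 0x73→b14/s6 VC-HIT; vc=[28,46,22]

OUTCOME = VC-HIT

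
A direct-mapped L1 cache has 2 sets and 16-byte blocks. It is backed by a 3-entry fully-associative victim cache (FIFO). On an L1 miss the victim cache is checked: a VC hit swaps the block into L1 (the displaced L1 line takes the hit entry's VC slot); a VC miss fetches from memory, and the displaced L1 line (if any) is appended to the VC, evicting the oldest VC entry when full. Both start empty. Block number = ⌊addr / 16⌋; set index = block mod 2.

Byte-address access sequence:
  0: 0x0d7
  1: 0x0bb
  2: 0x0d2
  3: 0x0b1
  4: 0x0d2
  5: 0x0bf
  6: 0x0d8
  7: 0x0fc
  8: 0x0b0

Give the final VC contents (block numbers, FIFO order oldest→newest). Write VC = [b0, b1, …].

#0 0xd7→b13/s1 MISS; vc=[]
#1 0xbb→b11/s1 MISS; vc=[13]
#2 0xd2→b13/s1 VC-HIT; vc=[11]
#3 0xb1→b11/s1 VC-HIT; vc=[13]
#4 0xd2→b13/s1 VC-HIT; vc=[11]
#5 0xbf→b11/s1 VC-HIT; vc=[13]
#6 0xd8→b13/s1 VC-HIT; vc=[11]
#7 0xfc→b15/s1 MISS; vc=[11,13]
#8 0xb0→b11/s1 VC-HIT; vc=[15,13]

VC = [15, 13]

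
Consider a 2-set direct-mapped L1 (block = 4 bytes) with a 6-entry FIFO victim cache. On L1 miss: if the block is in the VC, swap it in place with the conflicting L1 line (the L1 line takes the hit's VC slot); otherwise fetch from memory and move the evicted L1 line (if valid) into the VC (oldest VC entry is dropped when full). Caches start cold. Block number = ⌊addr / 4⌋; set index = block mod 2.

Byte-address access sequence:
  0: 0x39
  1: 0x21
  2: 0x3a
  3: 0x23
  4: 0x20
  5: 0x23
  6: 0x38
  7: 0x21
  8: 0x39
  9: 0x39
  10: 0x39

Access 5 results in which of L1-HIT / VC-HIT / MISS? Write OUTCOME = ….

#0 0x39→b14/s0 MISS; vc=[]
#1 0x21→b8/s0 MISS; vc=[14]
#2 0x3a→b14/s0 VC-HIT; vc=[8]
#3 0x23→b8/s0 VC-HIT; vc=[14]
#4 0x20→b8/s0 L1-HIT; vc=[14]
#5 0x23→b8/s0 L1-HIT; vc=[14]
#6 0x38→b14/s0 VC-HIT; vc=[8]
#7 0x21→b8/s0 VC-HIT; vc=[14]
#8 0x39→b14/s0 VC-HIT; vc=[8]
#9 0x39→b14/s0 L1-HIT; vc=[8]
#10 0x39→b14/s0 L1-HIT; vc=[8]

OUTCOME = L1-HIT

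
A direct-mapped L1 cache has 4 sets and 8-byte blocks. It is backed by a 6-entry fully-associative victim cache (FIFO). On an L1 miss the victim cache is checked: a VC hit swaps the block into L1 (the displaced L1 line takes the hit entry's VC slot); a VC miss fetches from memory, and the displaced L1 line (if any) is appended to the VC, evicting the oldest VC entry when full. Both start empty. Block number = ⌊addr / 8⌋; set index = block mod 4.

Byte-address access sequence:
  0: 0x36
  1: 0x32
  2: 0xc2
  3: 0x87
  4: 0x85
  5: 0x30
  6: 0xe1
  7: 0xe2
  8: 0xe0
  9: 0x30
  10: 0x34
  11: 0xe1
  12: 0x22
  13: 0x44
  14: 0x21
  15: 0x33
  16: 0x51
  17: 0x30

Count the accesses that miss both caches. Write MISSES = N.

MISSES = 7

  [0] addr=0x36 blk=6 s=2: MISS | VC []
  [1] addr=0x32 blk=6 s=2: L1-HIT | VC []
  [2] addr=0xc2 blk=24 s=0: MISS | VC []
  [3] addr=0x87 blk=16 s=0: MISS | VC [24]
  [4] addr=0x85 blk=16 s=0: L1-HIT | VC [24]
  [5] addr=0x30 blk=6 s=2: L1-HIT | VC [24]
  [6] addr=0xe1 blk=28 s=0: MISS | VC [24, 16]
  [7] addr=0xe2 blk=28 s=0: L1-HIT | VC [24, 16]
  [8] addr=0xe0 blk=28 s=0: L1-HIT | VC [24, 16]
  [9] addr=0x30 blk=6 s=2: L1-HIT | VC [24, 16]
  [10] addr=0x34 blk=6 s=2: L1-HIT | VC [24, 16]
  [11] addr=0xe1 blk=28 s=0: L1-HIT | VC [24, 16]
  [12] addr=0x22 blk=4 s=0: MISS | VC [24, 16, 28]
  [13] addr=0x44 blk=8 s=0: MISS | VC [24, 16, 28, 4]
  [14] addr=0x21 blk=4 s=0: VC-HIT | VC [24, 16, 28, 8]
  [15] addr=0x33 blk=6 s=2: L1-HIT | VC [24, 16, 28, 8]
  [16] addr=0x51 blk=10 s=2: MISS | VC [24, 16, 28, 8, 6]
  [17] addr=0x30 blk=6 s=2: VC-HIT | VC [24, 16, 28, 8, 10]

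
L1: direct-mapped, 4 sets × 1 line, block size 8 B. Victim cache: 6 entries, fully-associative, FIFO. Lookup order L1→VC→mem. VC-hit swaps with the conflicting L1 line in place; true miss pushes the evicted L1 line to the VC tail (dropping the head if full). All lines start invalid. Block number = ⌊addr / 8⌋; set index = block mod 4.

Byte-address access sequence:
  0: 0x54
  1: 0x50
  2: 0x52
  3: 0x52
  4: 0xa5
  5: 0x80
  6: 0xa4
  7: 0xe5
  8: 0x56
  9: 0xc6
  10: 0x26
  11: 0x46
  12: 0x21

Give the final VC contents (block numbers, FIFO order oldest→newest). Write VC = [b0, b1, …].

#0 0x54→b10/s2 MISS; vc=[]
#1 0x50→b10/s2 L1-HIT; vc=[]
#2 0x52→b10/s2 L1-HIT; vc=[]
#3 0x52→b10/s2 L1-HIT; vc=[]
#4 0xa5→b20/s0 MISS; vc=[]
#5 0x80→b16/s0 MISS; vc=[20]
#6 0xa4→b20/s0 VC-HIT; vc=[16]
#7 0xe5→b28/s0 MISS; vc=[16,20]
#8 0x56→b10/s2 L1-HIT; vc=[16,20]
#9 0xc6→b24/s0 MISS; vc=[16,20,28]
#10 0x26→b4/s0 MISS; vc=[16,20,28,24]
#11 0x46→b8/s0 MISS; vc=[16,20,28,24,4]
#12 0x21→b4/s0 VC-HIT; vc=[16,20,28,24,8]

VC = [16, 20, 28, 24, 8]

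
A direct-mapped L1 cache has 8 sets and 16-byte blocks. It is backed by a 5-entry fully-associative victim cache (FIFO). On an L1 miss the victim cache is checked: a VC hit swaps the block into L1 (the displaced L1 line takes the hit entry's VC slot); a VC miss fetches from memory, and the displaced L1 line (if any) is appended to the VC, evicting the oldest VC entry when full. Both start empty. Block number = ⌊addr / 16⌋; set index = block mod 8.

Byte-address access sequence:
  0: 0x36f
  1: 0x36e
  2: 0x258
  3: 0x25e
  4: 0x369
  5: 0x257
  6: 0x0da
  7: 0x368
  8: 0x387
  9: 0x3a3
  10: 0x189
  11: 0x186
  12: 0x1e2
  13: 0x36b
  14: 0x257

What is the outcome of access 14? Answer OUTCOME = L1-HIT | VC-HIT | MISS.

OUTCOME = VC-HIT

0: 0x36f (blk 54, set 6) → MISS  vc=[]
1: 0x36e (blk 54, set 6) → L1-HIT  vc=[]
2: 0x258 (blk 37, set 5) → MISS  vc=[]
3: 0x25e (blk 37, set 5) → L1-HIT  vc=[]
4: 0x369 (blk 54, set 6) → L1-HIT  vc=[]
5: 0x257 (blk 37, set 5) → L1-HIT  vc=[]
6: 0xda (blk 13, set 5) → MISS  vc=[37]
7: 0x368 (blk 54, set 6) → L1-HIT  vc=[37]
8: 0x387 (blk 56, set 0) → MISS  vc=[37]
9: 0x3a3 (blk 58, set 2) → MISS  vc=[37]
10: 0x189 (blk 24, set 0) → MISS  vc=[37, 56]
11: 0x186 (blk 24, set 0) → L1-HIT  vc=[37, 56]
12: 0x1e2 (blk 30, set 6) → MISS  vc=[37, 56, 54]
13: 0x36b (blk 54, set 6) → VC-HIT  vc=[37, 56, 30]
14: 0x257 (blk 37, set 5) → VC-HIT  vc=[13, 56, 30]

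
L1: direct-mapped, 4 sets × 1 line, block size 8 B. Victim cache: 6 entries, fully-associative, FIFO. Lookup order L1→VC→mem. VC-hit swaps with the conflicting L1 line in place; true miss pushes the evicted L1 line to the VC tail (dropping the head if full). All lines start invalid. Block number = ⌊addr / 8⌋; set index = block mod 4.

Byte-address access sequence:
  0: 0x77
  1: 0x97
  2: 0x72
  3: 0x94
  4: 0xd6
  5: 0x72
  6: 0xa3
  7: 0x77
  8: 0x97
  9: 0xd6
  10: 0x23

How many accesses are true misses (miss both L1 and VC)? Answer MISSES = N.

MISSES = 5

#0 0x77→b14/s2 MISS; vc=[]
#1 0x97→b18/s2 MISS; vc=[14]
#2 0x72→b14/s2 VC-HIT; vc=[18]
#3 0x94→b18/s2 VC-HIT; vc=[14]
#4 0xd6→b26/s2 MISS; vc=[14,18]
#5 0x72→b14/s2 VC-HIT; vc=[26,18]
#6 0xa3→b20/s0 MISS; vc=[26,18]
#7 0x77→b14/s2 L1-HIT; vc=[26,18]
#8 0x97→b18/s2 VC-HIT; vc=[26,14]
#9 0xd6→b26/s2 VC-HIT; vc=[18,14]
#10 0x23→b4/s0 MISS; vc=[18,14,20]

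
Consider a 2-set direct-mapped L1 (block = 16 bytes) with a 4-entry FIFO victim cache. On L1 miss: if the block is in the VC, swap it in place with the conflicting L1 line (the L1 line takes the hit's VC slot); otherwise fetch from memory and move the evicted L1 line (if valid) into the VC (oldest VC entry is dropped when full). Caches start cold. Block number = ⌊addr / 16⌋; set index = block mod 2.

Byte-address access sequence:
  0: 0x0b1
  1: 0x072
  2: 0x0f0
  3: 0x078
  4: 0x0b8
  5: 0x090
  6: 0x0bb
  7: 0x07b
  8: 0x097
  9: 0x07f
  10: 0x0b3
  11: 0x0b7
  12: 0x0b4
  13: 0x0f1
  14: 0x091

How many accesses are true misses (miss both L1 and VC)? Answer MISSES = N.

0: 0xb1 (blk 11, set 1) → MISS  vc=[]
1: 0x72 (blk 7, set 1) → MISS  vc=[11]
2: 0xf0 (blk 15, set 1) → MISS  vc=[11, 7]
3: 0x78 (blk 7, set 1) → VC-HIT  vc=[11, 15]
4: 0xb8 (blk 11, set 1) → VC-HIT  vc=[7, 15]
5: 0x90 (blk 9, set 1) → MISS  vc=[7, 15, 11]
6: 0xbb (blk 11, set 1) → VC-HIT  vc=[7, 15, 9]
7: 0x7b (blk 7, set 1) → VC-HIT  vc=[11, 15, 9]
8: 0x97 (blk 9, set 1) → VC-HIT  vc=[11, 15, 7]
9: 0x7f (blk 7, set 1) → VC-HIT  vc=[11, 15, 9]
10: 0xb3 (blk 11, set 1) → VC-HIT  vc=[7, 15, 9]
11: 0xb7 (blk 11, set 1) → L1-HIT  vc=[7, 15, 9]
12: 0xb4 (blk 11, set 1) → L1-HIT  vc=[7, 15, 9]
13: 0xf1 (blk 15, set 1) → VC-HIT  vc=[7, 11, 9]
14: 0x91 (blk 9, set 1) → VC-HIT  vc=[7, 11, 15]

MISSES = 4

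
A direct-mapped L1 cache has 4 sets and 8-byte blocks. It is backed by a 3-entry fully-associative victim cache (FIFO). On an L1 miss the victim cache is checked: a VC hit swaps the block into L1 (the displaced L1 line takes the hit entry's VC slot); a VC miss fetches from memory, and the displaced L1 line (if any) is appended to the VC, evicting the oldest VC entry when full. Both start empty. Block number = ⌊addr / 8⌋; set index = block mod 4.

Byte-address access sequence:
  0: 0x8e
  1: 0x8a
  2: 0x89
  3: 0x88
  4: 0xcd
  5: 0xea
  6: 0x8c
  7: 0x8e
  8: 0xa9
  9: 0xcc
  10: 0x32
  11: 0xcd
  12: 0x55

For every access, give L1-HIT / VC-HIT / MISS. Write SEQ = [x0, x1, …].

SEQ = [MISS, L1-HIT, L1-HIT, L1-HIT, MISS, MISS, VC-HIT, L1-HIT, MISS, VC-HIT, MISS, L1-HIT, MISS]

0: 0x8e (blk 17, set 1) → MISS  vc=[]
1: 0x8a (blk 17, set 1) → L1-HIT  vc=[]
2: 0x89 (blk 17, set 1) → L1-HIT  vc=[]
3: 0x88 (blk 17, set 1) → L1-HIT  vc=[]
4: 0xcd (blk 25, set 1) → MISS  vc=[17]
5: 0xea (blk 29, set 1) → MISS  vc=[17, 25]
6: 0x8c (blk 17, set 1) → VC-HIT  vc=[29, 25]
7: 0x8e (blk 17, set 1) → L1-HIT  vc=[29, 25]
8: 0xa9 (blk 21, set 1) → MISS  vc=[29, 25, 17]
9: 0xcc (blk 25, set 1) → VC-HIT  vc=[29, 21, 17]
10: 0x32 (blk 6, set 2) → MISS  vc=[29, 21, 17]
11: 0xcd (blk 25, set 1) → L1-HIT  vc=[29, 21, 17]
12: 0x55 (blk 10, set 2) → MISS  vc=[21, 17, 6]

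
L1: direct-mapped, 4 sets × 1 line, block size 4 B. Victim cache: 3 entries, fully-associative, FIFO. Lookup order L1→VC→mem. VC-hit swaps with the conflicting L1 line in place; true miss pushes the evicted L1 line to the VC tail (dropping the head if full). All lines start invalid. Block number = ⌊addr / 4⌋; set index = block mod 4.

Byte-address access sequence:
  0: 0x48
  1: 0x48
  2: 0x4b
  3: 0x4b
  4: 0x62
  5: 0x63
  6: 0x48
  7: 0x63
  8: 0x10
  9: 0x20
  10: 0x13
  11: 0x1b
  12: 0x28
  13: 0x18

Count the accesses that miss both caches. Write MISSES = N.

  [0] addr=0x48 blk=18 s=2: MISS | VC []
  [1] addr=0x48 blk=18 s=2: L1-HIT | VC []
  [2] addr=0x4b blk=18 s=2: L1-HIT | VC []
  [3] addr=0x4b blk=18 s=2: L1-HIT | VC []
  [4] addr=0x62 blk=24 s=0: MISS | VC []
  [5] addr=0x63 blk=24 s=0: L1-HIT | VC []
  [6] addr=0x48 blk=18 s=2: L1-HIT | VC []
  [7] addr=0x63 blk=24 s=0: L1-HIT | VC []
  [8] addr=0x10 blk=4 s=0: MISS | VC [24]
  [9] addr=0x20 blk=8 s=0: MISS | VC [24, 4]
  [10] addr=0x13 blk=4 s=0: VC-HIT | VC [24, 8]
  [11] addr=0x1b blk=6 s=2: MISS | VC [24, 8, 18]
  [12] addr=0x28 blk=10 s=2: MISS | VC [8, 18, 6]
  [13] addr=0x18 blk=6 s=2: VC-HIT | VC [8, 18, 10]

MISSES = 6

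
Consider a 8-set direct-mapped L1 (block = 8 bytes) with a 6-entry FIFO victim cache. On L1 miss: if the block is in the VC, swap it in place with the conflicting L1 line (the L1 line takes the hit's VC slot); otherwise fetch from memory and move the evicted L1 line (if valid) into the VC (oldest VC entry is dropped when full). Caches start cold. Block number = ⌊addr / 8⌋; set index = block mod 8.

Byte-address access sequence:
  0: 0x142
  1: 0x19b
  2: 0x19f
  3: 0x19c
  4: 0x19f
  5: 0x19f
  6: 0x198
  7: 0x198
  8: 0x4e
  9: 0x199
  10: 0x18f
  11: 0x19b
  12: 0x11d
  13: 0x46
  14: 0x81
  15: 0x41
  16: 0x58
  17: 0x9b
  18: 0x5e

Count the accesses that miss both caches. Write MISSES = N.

MISSES = 9

#0 0x142→b40/s0 MISS; vc=[]
#1 0x19b→b51/s3 MISS; vc=[]
#2 0x19f→b51/s3 L1-HIT; vc=[]
#3 0x19c→b51/s3 L1-HIT; vc=[]
#4 0x19f→b51/s3 L1-HIT; vc=[]
#5 0x19f→b51/s3 L1-HIT; vc=[]
#6 0x198→b51/s3 L1-HIT; vc=[]
#7 0x198→b51/s3 L1-HIT; vc=[]
#8 0x4e→b9/s1 MISS; vc=[]
#9 0x199→b51/s3 L1-HIT; vc=[]
#10 0x18f→b49/s1 MISS; vc=[9]
#11 0x19b→b51/s3 L1-HIT; vc=[9]
#12 0x11d→b35/s3 MISS; vc=[9,51]
#13 0x46→b8/s0 MISS; vc=[9,51,40]
#14 0x81→b16/s0 MISS; vc=[9,51,40,8]
#15 0x41→b8/s0 VC-HIT; vc=[9,51,40,16]
#16 0x58→b11/s3 MISS; vc=[9,51,40,16,35]
#17 0x9b→b19/s3 MISS; vc=[9,51,40,16,35,11]
#18 0x5e→b11/s3 VC-HIT; vc=[9,51,40,16,35,19]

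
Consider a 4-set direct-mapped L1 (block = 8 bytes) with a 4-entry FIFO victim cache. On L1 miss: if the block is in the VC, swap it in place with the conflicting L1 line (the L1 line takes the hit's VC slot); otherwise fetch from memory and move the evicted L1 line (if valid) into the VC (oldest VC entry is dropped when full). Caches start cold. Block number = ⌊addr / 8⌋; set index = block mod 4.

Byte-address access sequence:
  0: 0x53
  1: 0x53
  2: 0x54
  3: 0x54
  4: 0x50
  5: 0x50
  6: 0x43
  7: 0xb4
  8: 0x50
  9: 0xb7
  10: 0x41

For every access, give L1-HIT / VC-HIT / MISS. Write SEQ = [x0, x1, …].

  [0] addr=0x53 blk=10 s=2: MISS | VC []
  [1] addr=0x53 blk=10 s=2: L1-HIT | VC []
  [2] addr=0x54 blk=10 s=2: L1-HIT | VC []
  [3] addr=0x54 blk=10 s=2: L1-HIT | VC []
  [4] addr=0x50 blk=10 s=2: L1-HIT | VC []
  [5] addr=0x50 blk=10 s=2: L1-HIT | VC []
  [6] addr=0x43 blk=8 s=0: MISS | VC []
  [7] addr=0xb4 blk=22 s=2: MISS | VC [10]
  [8] addr=0x50 blk=10 s=2: VC-HIT | VC [22]
  [9] addr=0xb7 blk=22 s=2: VC-HIT | VC [10]
  [10] addr=0x41 blk=8 s=0: L1-HIT | VC [10]

SEQ = [MISS, L1-HIT, L1-HIT, L1-HIT, L1-HIT, L1-HIT, MISS, MISS, VC-HIT, VC-HIT, L1-HIT]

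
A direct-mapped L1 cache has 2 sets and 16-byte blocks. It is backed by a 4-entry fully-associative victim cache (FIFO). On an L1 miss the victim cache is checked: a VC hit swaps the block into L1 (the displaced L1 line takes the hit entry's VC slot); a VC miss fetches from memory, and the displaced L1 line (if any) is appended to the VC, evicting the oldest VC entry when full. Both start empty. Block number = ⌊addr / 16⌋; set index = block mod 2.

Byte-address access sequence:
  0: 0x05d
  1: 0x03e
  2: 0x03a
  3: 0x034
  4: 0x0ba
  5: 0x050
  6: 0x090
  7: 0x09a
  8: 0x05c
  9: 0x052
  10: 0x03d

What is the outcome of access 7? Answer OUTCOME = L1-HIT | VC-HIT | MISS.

#0 0x5d→b5/s1 MISS; vc=[]
#1 0x3e→b3/s1 MISS; vc=[5]
#2 0x3a→b3/s1 L1-HIT; vc=[5]
#3 0x34→b3/s1 L1-HIT; vc=[5]
#4 0xba→b11/s1 MISS; vc=[5,3]
#5 0x50→b5/s1 VC-HIT; vc=[11,3]
#6 0x90→b9/s1 MISS; vc=[11,3,5]
#7 0x9a→b9/s1 L1-HIT; vc=[11,3,5]
#8 0x5c→b5/s1 VC-HIT; vc=[11,3,9]
#9 0x52→b5/s1 L1-HIT; vc=[11,3,9]
#10 0x3d→b3/s1 VC-HIT; vc=[11,5,9]

OUTCOME = L1-HIT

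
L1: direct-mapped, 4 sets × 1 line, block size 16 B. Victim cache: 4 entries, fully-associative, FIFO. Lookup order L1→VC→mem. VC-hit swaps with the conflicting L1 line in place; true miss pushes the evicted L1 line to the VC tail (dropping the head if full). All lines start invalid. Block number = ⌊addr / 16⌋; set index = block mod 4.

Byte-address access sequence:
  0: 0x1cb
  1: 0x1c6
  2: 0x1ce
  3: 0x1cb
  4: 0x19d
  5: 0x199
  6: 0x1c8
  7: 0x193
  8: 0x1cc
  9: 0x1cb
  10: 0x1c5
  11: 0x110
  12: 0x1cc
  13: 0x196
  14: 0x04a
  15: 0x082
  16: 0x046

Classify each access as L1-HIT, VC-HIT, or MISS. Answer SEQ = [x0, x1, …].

  [0] addr=0x1cb blk=28 s=0: MISS | VC []
  [1] addr=0x1c6 blk=28 s=0: L1-HIT | VC []
  [2] addr=0x1ce blk=28 s=0: L1-HIT | VC []
  [3] addr=0x1cb blk=28 s=0: L1-HIT | VC []
  [4] addr=0x19d blk=25 s=1: MISS | VC []
  [5] addr=0x199 blk=25 s=1: L1-HIT | VC []
  [6] addr=0x1c8 blk=28 s=0: L1-HIT | VC []
  [7] addr=0x193 blk=25 s=1: L1-HIT | VC []
  [8] addr=0x1cc blk=28 s=0: L1-HIT | VC []
  [9] addr=0x1cb blk=28 s=0: L1-HIT | VC []
  [10] addr=0x1c5 blk=28 s=0: L1-HIT | VC []
  [11] addr=0x110 blk=17 s=1: MISS | VC [25]
  [12] addr=0x1cc blk=28 s=0: L1-HIT | VC [25]
  [13] addr=0x196 blk=25 s=1: VC-HIT | VC [17]
  [14] addr=0x4a blk=4 s=0: MISS | VC [17, 28]
  [15] addr=0x82 blk=8 s=0: MISS | VC [17, 28, 4]
  [16] addr=0x46 blk=4 s=0: VC-HIT | VC [17, 28, 8]

SEQ = [MISS, L1-HIT, L1-HIT, L1-HIT, MISS, L1-HIT, L1-HIT, L1-HIT, L1-HIT, L1-HIT, L1-HIT, MISS, L1-HIT, VC-HIT, MISS, MISS, VC-HIT]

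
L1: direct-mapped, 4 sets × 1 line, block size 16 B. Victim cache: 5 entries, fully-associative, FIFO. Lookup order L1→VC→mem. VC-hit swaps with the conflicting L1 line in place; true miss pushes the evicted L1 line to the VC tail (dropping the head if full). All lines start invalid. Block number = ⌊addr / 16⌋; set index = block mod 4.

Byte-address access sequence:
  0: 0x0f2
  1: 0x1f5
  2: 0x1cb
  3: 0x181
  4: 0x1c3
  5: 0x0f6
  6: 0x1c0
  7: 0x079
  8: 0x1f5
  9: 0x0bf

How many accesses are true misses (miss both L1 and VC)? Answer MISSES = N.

#0 0xf2→b15/s3 MISS; vc=[]
#1 0x1f5→b31/s3 MISS; vc=[15]
#2 0x1cb→b28/s0 MISS; vc=[15]
#3 0x181→b24/s0 MISS; vc=[15,28]
#4 0x1c3→b28/s0 VC-HIT; vc=[15,24]
#5 0xf6→b15/s3 VC-HIT; vc=[31,24]
#6 0x1c0→b28/s0 L1-HIT; vc=[31,24]
#7 0x79→b7/s3 MISS; vc=[31,24,15]
#8 0x1f5→b31/s3 VC-HIT; vc=[7,24,15]
#9 0xbf→b11/s3 MISS; vc=[7,24,15,31]

MISSES = 6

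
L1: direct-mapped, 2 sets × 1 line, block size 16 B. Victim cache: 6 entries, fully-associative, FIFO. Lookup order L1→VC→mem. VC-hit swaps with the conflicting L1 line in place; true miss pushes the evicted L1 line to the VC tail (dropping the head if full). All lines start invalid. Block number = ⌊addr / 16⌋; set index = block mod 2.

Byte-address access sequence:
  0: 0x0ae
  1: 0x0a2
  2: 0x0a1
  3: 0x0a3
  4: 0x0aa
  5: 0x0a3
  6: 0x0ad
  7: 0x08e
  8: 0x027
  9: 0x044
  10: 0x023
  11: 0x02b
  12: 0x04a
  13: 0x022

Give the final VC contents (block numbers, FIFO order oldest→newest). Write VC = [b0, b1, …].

VC = [10, 8, 4]

  [0] addr=0xae blk=10 s=0: MISS | VC []
  [1] addr=0xa2 blk=10 s=0: L1-HIT | VC []
  [2] addr=0xa1 blk=10 s=0: L1-HIT | VC []
  [3] addr=0xa3 blk=10 s=0: L1-HIT | VC []
  [4] addr=0xaa blk=10 s=0: L1-HIT | VC []
  [5] addr=0xa3 blk=10 s=0: L1-HIT | VC []
  [6] addr=0xad blk=10 s=0: L1-HIT | VC []
  [7] addr=0x8e blk=8 s=0: MISS | VC [10]
  [8] addr=0x27 blk=2 s=0: MISS | VC [10, 8]
  [9] addr=0x44 blk=4 s=0: MISS | VC [10, 8, 2]
  [10] addr=0x23 blk=2 s=0: VC-HIT | VC [10, 8, 4]
  [11] addr=0x2b blk=2 s=0: L1-HIT | VC [10, 8, 4]
  [12] addr=0x4a blk=4 s=0: VC-HIT | VC [10, 8, 2]
  [13] addr=0x22 blk=2 s=0: VC-HIT | VC [10, 8, 4]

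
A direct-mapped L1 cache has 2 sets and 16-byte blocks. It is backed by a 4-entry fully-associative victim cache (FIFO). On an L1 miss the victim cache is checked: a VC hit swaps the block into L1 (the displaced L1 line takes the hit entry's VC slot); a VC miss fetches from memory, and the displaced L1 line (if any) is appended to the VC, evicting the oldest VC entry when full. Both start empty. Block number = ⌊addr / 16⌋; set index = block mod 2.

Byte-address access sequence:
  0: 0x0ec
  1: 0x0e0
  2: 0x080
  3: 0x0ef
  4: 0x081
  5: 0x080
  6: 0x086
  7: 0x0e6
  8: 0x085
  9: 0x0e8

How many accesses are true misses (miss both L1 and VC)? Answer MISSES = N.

  [0] addr=0xec blk=14 s=0: MISS | VC []
  [1] addr=0xe0 blk=14 s=0: L1-HIT | VC []
  [2] addr=0x80 blk=8 s=0: MISS | VC [14]
  [3] addr=0xef blk=14 s=0: VC-HIT | VC [8]
  [4] addr=0x81 blk=8 s=0: VC-HIT | VC [14]
  [5] addr=0x80 blk=8 s=0: L1-HIT | VC [14]
  [6] addr=0x86 blk=8 s=0: L1-HIT | VC [14]
  [7] addr=0xe6 blk=14 s=0: VC-HIT | VC [8]
  [8] addr=0x85 blk=8 s=0: VC-HIT | VC [14]
  [9] addr=0xe8 blk=14 s=0: VC-HIT | VC [8]

MISSES = 2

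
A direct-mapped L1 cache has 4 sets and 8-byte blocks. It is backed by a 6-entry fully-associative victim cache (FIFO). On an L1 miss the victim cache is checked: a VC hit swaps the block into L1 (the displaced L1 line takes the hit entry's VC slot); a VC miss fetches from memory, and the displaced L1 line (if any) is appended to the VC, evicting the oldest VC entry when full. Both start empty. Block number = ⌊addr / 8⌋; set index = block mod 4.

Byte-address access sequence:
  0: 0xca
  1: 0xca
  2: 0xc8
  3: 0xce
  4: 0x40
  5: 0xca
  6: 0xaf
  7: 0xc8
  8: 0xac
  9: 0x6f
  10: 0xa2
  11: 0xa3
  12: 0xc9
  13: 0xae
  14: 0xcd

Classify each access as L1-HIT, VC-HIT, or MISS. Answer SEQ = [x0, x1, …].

0: 0xca (blk 25, set 1) → MISS  vc=[]
1: 0xca (blk 25, set 1) → L1-HIT  vc=[]
2: 0xc8 (blk 25, set 1) → L1-HIT  vc=[]
3: 0xce (blk 25, set 1) → L1-HIT  vc=[]
4: 0x40 (blk 8, set 0) → MISS  vc=[]
5: 0xca (blk 25, set 1) → L1-HIT  vc=[]
6: 0xaf (blk 21, set 1) → MISS  vc=[25]
7: 0xc8 (blk 25, set 1) → VC-HIT  vc=[21]
8: 0xac (blk 21, set 1) → VC-HIT  vc=[25]
9: 0x6f (blk 13, set 1) → MISS  vc=[25, 21]
10: 0xa2 (blk 20, set 0) → MISS  vc=[25, 21, 8]
11: 0xa3 (blk 20, set 0) → L1-HIT  vc=[25, 21, 8]
12: 0xc9 (blk 25, set 1) → VC-HIT  vc=[13, 21, 8]
13: 0xae (blk 21, set 1) → VC-HIT  vc=[13, 25, 8]
14: 0xcd (blk 25, set 1) → VC-HIT  vc=[13, 21, 8]

SEQ = [MISS, L1-HIT, L1-HIT, L1-HIT, MISS, L1-HIT, MISS, VC-HIT, VC-HIT, MISS, MISS, L1-HIT, VC-HIT, VC-HIT, VC-HIT]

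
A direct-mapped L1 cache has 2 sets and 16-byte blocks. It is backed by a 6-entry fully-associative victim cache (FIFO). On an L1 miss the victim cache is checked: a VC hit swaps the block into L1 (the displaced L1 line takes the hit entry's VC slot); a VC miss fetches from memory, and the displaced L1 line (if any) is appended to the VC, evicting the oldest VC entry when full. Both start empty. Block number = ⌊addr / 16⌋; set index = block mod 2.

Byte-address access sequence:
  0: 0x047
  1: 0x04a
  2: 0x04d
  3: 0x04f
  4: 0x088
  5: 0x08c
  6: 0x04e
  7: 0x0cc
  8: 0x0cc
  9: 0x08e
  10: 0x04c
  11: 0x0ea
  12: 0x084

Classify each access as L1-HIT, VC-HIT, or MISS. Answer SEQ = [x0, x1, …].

  [0] addr=0x47 blk=4 s=0: MISS | VC []
  [1] addr=0x4a blk=4 s=0: L1-HIT | VC []
  [2] addr=0x4d blk=4 s=0: L1-HIT | VC []
  [3] addr=0x4f blk=4 s=0: L1-HIT | VC []
  [4] addr=0x88 blk=8 s=0: MISS | VC [4]
  [5] addr=0x8c blk=8 s=0: L1-HIT | VC [4]
  [6] addr=0x4e blk=4 s=0: VC-HIT | VC [8]
  [7] addr=0xcc blk=12 s=0: MISS | VC [8, 4]
  [8] addr=0xcc blk=12 s=0: L1-HIT | VC [8, 4]
  [9] addr=0x8e blk=8 s=0: VC-HIT | VC [12, 4]
  [10] addr=0x4c blk=4 s=0: VC-HIT | VC [12, 8]
  [11] addr=0xea blk=14 s=0: MISS | VC [12, 8, 4]
  [12] addr=0x84 blk=8 s=0: VC-HIT | VC [12, 14, 4]

SEQ = [MISS, L1-HIT, L1-HIT, L1-HIT, MISS, L1-HIT, VC-HIT, MISS, L1-HIT, VC-HIT, VC-HIT, MISS, VC-HIT]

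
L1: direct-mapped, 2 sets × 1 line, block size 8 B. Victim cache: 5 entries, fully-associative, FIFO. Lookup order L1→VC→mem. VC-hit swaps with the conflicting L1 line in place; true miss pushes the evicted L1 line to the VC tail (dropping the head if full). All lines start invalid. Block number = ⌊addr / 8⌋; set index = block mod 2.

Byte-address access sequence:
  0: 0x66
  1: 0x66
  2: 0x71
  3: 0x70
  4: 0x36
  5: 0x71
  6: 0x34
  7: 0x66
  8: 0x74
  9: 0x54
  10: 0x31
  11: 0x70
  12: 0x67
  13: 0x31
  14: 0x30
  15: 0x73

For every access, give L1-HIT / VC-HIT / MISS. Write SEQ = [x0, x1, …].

0: 0x66 (blk 12, set 0) → MISS  vc=[]
1: 0x66 (blk 12, set 0) → L1-HIT  vc=[]
2: 0x71 (blk 14, set 0) → MISS  vc=[12]
3: 0x70 (blk 14, set 0) → L1-HIT  vc=[12]
4: 0x36 (blk 6, set 0) → MISS  vc=[12, 14]
5: 0x71 (blk 14, set 0) → VC-HIT  vc=[12, 6]
6: 0x34 (blk 6, set 0) → VC-HIT  vc=[12, 14]
7: 0x66 (blk 12, set 0) → VC-HIT  vc=[6, 14]
8: 0x74 (blk 14, set 0) → VC-HIT  vc=[6, 12]
9: 0x54 (blk 10, set 0) → MISS  vc=[6, 12, 14]
10: 0x31 (blk 6, set 0) → VC-HIT  vc=[10, 12, 14]
11: 0x70 (blk 14, set 0) → VC-HIT  vc=[10, 12, 6]
12: 0x67 (blk 12, set 0) → VC-HIT  vc=[10, 14, 6]
13: 0x31 (blk 6, set 0) → VC-HIT  vc=[10, 14, 12]
14: 0x30 (blk 6, set 0) → L1-HIT  vc=[10, 14, 12]
15: 0x73 (blk 14, set 0) → VC-HIT  vc=[10, 6, 12]

SEQ = [MISS, L1-HIT, MISS, L1-HIT, MISS, VC-HIT, VC-HIT, VC-HIT, VC-HIT, MISS, VC-HIT, VC-HIT, VC-HIT, VC-HIT, L1-HIT, VC-HIT]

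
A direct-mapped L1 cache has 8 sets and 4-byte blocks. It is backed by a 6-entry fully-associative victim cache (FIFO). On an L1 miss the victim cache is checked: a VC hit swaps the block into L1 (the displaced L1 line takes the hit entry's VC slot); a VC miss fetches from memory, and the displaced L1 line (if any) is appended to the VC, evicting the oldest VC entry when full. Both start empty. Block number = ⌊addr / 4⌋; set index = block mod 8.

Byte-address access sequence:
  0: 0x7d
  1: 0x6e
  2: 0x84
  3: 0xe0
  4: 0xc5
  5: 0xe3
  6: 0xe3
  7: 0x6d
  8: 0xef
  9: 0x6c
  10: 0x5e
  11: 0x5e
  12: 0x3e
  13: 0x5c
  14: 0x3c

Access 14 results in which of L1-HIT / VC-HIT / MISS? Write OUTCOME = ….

#0 0x7d→b31/s7 MISS; vc=[]
#1 0x6e→b27/s3 MISS; vc=[]
#2 0x84→b33/s1 MISS; vc=[]
#3 0xe0→b56/s0 MISS; vc=[]
#4 0xc5→b49/s1 MISS; vc=[33]
#5 0xe3→b56/s0 L1-HIT; vc=[33]
#6 0xe3→b56/s0 L1-HIT; vc=[33]
#7 0x6d→b27/s3 L1-HIT; vc=[33]
#8 0xef→b59/s3 MISS; vc=[33,27]
#9 0x6c→b27/s3 VC-HIT; vc=[33,59]
#10 0x5e→b23/s7 MISS; vc=[33,59,31]
#11 0x5e→b23/s7 L1-HIT; vc=[33,59,31]
#12 0x3e→b15/s7 MISS; vc=[33,59,31,23]
#13 0x5c→b23/s7 VC-HIT; vc=[33,59,31,15]
#14 0x3c→b15/s7 VC-HIT; vc=[33,59,31,23]

OUTCOME = VC-HIT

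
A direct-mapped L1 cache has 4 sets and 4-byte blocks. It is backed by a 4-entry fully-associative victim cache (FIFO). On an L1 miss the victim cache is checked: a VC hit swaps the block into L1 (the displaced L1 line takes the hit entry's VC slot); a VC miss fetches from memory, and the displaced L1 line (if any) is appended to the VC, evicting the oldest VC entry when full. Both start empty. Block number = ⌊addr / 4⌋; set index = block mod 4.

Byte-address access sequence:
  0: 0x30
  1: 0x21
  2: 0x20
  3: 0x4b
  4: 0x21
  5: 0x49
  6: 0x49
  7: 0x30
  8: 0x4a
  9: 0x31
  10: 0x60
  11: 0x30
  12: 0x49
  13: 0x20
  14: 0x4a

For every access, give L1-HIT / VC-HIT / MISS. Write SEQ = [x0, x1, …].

0: 0x30 (blk 12, set 0) → MISS  vc=[]
1: 0x21 (blk 8, set 0) → MISS  vc=[12]
2: 0x20 (blk 8, set 0) → L1-HIT  vc=[12]
3: 0x4b (blk 18, set 2) → MISS  vc=[12]
4: 0x21 (blk 8, set 0) → L1-HIT  vc=[12]
5: 0x49 (blk 18, set 2) → L1-HIT  vc=[12]
6: 0x49 (blk 18, set 2) → L1-HIT  vc=[12]
7: 0x30 (blk 12, set 0) → VC-HIT  vc=[8]
8: 0x4a (blk 18, set 2) → L1-HIT  vc=[8]
9: 0x31 (blk 12, set 0) → L1-HIT  vc=[8]
10: 0x60 (blk 24, set 0) → MISS  vc=[8, 12]
11: 0x30 (blk 12, set 0) → VC-HIT  vc=[8, 24]
12: 0x49 (blk 18, set 2) → L1-HIT  vc=[8, 24]
13: 0x20 (blk 8, set 0) → VC-HIT  vc=[12, 24]
14: 0x4a (blk 18, set 2) → L1-HIT  vc=[12, 24]

SEQ = [MISS, MISS, L1-HIT, MISS, L1-HIT, L1-HIT, L1-HIT, VC-HIT, L1-HIT, L1-HIT, MISS, VC-HIT, L1-HIT, VC-HIT, L1-HIT]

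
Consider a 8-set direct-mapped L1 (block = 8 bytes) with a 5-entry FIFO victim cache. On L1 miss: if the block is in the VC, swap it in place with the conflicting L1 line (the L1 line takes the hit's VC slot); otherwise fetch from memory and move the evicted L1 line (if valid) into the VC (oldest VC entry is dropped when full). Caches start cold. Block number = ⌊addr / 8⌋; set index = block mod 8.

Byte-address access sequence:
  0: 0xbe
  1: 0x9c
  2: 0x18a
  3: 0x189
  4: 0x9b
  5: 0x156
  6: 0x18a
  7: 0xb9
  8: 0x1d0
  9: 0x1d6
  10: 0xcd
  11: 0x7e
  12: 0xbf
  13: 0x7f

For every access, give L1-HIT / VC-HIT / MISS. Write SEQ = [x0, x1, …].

SEQ = [MISS, MISS, MISS, L1-HIT, L1-HIT, MISS, L1-HIT, L1-HIT, MISS, L1-HIT, MISS, MISS, VC-HIT, VC-HIT]

  [0] addr=0xbe blk=23 s=7: MISS | VC []
  [1] addr=0x9c blk=19 s=3: MISS | VC []
  [2] addr=0x18a blk=49 s=1: MISS | VC []
  [3] addr=0x189 blk=49 s=1: L1-HIT | VC []
  [4] addr=0x9b blk=19 s=3: L1-HIT | VC []
  [5] addr=0x156 blk=42 s=2: MISS | VC []
  [6] addr=0x18a blk=49 s=1: L1-HIT | VC []
  [7] addr=0xb9 blk=23 s=7: L1-HIT | VC []
  [8] addr=0x1d0 blk=58 s=2: MISS | VC [42]
  [9] addr=0x1d6 blk=58 s=2: L1-HIT | VC [42]
  [10] addr=0xcd blk=25 s=1: MISS | VC [42, 49]
  [11] addr=0x7e blk=15 s=7: MISS | VC [42, 49, 23]
  [12] addr=0xbf blk=23 s=7: VC-HIT | VC [42, 49, 15]
  [13] addr=0x7f blk=15 s=7: VC-HIT | VC [42, 49, 23]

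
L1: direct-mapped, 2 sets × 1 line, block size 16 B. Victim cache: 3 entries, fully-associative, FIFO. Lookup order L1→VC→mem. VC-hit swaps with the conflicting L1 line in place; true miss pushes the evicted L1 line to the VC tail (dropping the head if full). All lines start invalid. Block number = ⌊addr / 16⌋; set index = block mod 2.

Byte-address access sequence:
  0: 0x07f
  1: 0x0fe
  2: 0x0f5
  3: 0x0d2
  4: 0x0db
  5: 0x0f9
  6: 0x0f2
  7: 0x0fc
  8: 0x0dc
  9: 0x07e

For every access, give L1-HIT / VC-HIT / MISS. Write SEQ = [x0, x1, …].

0: 0x7f (blk 7, set 1) → MISS  vc=[]
1: 0xfe (blk 15, set 1) → MISS  vc=[7]
2: 0xf5 (blk 15, set 1) → L1-HIT  vc=[7]
3: 0xd2 (blk 13, set 1) → MISS  vc=[7, 15]
4: 0xdb (blk 13, set 1) → L1-HIT  vc=[7, 15]
5: 0xf9 (blk 15, set 1) → VC-HIT  vc=[7, 13]
6: 0xf2 (blk 15, set 1) → L1-HIT  vc=[7, 13]
7: 0xfc (blk 15, set 1) → L1-HIT  vc=[7, 13]
8: 0xdc (blk 13, set 1) → VC-HIT  vc=[7, 15]
9: 0x7e (blk 7, set 1) → VC-HIT  vc=[13, 15]

SEQ = [MISS, MISS, L1-HIT, MISS, L1-HIT, VC-HIT, L1-HIT, L1-HIT, VC-HIT, VC-HIT]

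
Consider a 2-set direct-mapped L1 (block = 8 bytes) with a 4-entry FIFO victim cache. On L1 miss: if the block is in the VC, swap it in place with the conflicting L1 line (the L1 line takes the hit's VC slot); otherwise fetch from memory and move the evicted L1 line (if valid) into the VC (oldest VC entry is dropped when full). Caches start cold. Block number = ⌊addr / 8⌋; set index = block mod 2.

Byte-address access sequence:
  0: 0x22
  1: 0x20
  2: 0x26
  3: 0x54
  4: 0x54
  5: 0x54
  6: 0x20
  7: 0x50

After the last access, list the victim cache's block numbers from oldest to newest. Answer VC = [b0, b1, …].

VC = [4]

  [0] addr=0x22 blk=4 s=0: MISS | VC []
  [1] addr=0x20 blk=4 s=0: L1-HIT | VC []
  [2] addr=0x26 blk=4 s=0: L1-HIT | VC []
  [3] addr=0x54 blk=10 s=0: MISS | VC [4]
  [4] addr=0x54 blk=10 s=0: L1-HIT | VC [4]
  [5] addr=0x54 blk=10 s=0: L1-HIT | VC [4]
  [6] addr=0x20 blk=4 s=0: VC-HIT | VC [10]
  [7] addr=0x50 blk=10 s=0: VC-HIT | VC [4]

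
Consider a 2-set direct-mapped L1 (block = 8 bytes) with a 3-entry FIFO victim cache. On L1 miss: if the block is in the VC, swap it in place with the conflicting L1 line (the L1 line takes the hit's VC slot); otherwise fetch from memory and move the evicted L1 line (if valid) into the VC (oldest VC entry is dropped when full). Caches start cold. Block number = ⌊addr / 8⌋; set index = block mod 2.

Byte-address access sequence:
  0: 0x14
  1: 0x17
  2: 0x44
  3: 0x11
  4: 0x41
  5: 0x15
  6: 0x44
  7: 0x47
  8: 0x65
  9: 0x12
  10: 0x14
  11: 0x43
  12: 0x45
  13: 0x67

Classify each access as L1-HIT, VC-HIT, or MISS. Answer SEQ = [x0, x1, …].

#0 0x14→b2/s0 MISS; vc=[]
#1 0x17→b2/s0 L1-HIT; vc=[]
#2 0x44→b8/s0 MISS; vc=[2]
#3 0x11→b2/s0 VC-HIT; vc=[8]
#4 0x41→b8/s0 VC-HIT; vc=[2]
#5 0x15→b2/s0 VC-HIT; vc=[8]
#6 0x44→b8/s0 VC-HIT; vc=[2]
#7 0x47→b8/s0 L1-HIT; vc=[2]
#8 0x65→b12/s0 MISS; vc=[2,8]
#9 0x12→b2/s0 VC-HIT; vc=[12,8]
#10 0x14→b2/s0 L1-HIT; vc=[12,8]
#11 0x43→b8/s0 VC-HIT; vc=[12,2]
#12 0x45→b8/s0 L1-HIT; vc=[12,2]
#13 0x67→b12/s0 VC-HIT; vc=[8,2]

SEQ = [MISS, L1-HIT, MISS, VC-HIT, VC-HIT, VC-HIT, VC-HIT, L1-HIT, MISS, VC-HIT, L1-HIT, VC-HIT, L1-HIT, VC-HIT]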